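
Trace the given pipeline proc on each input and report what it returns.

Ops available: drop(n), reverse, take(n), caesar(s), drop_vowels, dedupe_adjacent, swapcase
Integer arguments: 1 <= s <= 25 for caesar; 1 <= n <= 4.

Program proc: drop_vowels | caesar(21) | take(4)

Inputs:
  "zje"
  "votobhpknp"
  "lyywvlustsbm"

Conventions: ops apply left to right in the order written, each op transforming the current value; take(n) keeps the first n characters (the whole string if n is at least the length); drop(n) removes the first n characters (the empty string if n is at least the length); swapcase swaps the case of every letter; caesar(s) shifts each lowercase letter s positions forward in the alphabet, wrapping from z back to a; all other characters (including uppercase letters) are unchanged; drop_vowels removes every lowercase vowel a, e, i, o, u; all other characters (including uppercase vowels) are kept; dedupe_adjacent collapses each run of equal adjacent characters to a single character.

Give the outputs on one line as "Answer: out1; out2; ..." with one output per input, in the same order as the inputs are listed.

Execution, op by op:
  "zje" -> "zj" -> "ue" -> "ue"
  "votobhpknp" -> "vtbhpknp" -> "qowckfik" -> "qowc"
  "lyywvlustsbm" -> "lyywvlstsbm" -> "gttrqgnonwh" -> "gttr"

"ue"; "qowc"; "gttr"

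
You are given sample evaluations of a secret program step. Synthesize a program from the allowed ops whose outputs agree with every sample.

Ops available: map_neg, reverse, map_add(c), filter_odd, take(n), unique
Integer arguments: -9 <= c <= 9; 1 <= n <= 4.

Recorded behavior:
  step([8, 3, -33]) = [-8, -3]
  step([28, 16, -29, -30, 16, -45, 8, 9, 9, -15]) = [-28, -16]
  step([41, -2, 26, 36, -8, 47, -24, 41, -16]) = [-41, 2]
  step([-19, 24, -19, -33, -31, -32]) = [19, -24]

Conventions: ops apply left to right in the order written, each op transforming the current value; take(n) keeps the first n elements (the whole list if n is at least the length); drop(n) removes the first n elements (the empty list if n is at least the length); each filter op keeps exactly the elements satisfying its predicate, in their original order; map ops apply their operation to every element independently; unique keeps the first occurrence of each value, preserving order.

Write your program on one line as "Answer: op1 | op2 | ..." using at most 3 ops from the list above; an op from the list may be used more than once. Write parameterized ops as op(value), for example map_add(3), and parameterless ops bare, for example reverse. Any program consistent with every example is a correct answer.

map_neg | unique | take(2)

Check, running the answer program on each example:
  [8, 3, -33] -> [-8, -3, 33] -> [-8, -3, 33] -> [-8, -3]
  [28, 16, -29, -30, 16, -45, 8, 9, 9, -15] -> [-28, -16, 29, 30, -16, 45, -8, -9, -9, 15] -> [-28, -16, 29, 30, 45, -8, -9, 15] -> [-28, -16]
  [41, -2, 26, 36, -8, 47, -24, 41, -16] -> [-41, 2, -26, -36, 8, -47, 24, -41, 16] -> [-41, 2, -26, -36, 8, -47, 24, 16] -> [-41, 2]
  [-19, 24, -19, -33, -31, -32] -> [19, -24, 19, 33, 31, 32] -> [19, -24, 33, 31, 32] -> [19, -24]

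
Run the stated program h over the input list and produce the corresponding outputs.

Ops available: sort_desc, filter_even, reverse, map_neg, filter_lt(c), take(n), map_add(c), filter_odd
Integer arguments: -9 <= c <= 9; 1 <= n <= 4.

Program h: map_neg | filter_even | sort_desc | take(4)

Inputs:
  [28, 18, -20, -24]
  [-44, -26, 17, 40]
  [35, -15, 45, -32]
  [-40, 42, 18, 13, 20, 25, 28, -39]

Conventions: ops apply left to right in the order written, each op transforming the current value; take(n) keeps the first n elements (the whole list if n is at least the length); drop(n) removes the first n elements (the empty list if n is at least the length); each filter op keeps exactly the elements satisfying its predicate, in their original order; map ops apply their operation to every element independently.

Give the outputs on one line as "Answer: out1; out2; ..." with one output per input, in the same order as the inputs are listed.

[24, 20, -18, -28]; [44, 26, -40]; [32]; [40, -18, -20, -28]

Execution, op by op:
  [28, 18, -20, -24] -> [-28, -18, 20, 24] -> [-28, -18, 20, 24] -> [24, 20, -18, -28] -> [24, 20, -18, -28]
  [-44, -26, 17, 40] -> [44, 26, -17, -40] -> [44, 26, -40] -> [44, 26, -40] -> [44, 26, -40]
  [35, -15, 45, -32] -> [-35, 15, -45, 32] -> [32] -> [32] -> [32]
  [-40, 42, 18, 13, 20, 25, 28, -39] -> [40, -42, -18, -13, -20, -25, -28, 39] -> [40, -42, -18, -20, -28] -> [40, -18, -20, -28, -42] -> [40, -18, -20, -28]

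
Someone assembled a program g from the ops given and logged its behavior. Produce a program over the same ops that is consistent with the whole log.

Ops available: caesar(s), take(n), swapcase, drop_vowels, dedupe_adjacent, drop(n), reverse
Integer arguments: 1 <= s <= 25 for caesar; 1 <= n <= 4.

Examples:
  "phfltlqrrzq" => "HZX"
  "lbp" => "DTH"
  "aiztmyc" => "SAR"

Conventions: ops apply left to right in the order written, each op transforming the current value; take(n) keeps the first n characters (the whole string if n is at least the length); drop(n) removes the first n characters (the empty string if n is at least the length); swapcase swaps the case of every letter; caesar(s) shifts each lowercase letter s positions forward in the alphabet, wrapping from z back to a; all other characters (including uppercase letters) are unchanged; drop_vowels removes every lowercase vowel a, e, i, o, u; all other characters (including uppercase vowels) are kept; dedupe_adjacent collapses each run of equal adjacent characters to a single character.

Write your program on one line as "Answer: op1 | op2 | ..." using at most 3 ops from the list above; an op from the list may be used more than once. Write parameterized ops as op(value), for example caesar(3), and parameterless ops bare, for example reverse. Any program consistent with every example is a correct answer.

caesar(18) | swapcase | take(3)

Check, running the answer program on each example:
  "phfltlqrrzq" -> "hzxdldijjri" -> "HZXDLDIJJRI" -> "HZX"
  "lbp" -> "dth" -> "DTH" -> "DTH"
  "aiztmyc" -> "sarlequ" -> "SARLEQU" -> "SAR"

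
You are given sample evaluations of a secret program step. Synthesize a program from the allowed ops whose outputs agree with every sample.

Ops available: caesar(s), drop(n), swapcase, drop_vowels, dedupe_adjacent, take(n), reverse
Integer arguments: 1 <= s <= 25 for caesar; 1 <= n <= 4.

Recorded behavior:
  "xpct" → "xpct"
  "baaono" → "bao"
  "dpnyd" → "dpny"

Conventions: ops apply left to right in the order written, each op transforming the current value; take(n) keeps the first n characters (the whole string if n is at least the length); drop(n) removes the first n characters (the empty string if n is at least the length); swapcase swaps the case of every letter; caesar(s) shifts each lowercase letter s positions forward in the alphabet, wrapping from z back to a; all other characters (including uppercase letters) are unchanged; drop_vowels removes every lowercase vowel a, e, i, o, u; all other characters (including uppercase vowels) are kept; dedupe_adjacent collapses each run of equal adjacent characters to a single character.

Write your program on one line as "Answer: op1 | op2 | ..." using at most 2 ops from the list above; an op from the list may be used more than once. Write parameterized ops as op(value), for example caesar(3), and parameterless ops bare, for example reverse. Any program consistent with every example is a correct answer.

take(4) | dedupe_adjacent

Check, running the answer program on each example:
  "xpct" -> "xpct" -> "xpct"
  "baaono" -> "baao" -> "bao"
  "dpnyd" -> "dpny" -> "dpny"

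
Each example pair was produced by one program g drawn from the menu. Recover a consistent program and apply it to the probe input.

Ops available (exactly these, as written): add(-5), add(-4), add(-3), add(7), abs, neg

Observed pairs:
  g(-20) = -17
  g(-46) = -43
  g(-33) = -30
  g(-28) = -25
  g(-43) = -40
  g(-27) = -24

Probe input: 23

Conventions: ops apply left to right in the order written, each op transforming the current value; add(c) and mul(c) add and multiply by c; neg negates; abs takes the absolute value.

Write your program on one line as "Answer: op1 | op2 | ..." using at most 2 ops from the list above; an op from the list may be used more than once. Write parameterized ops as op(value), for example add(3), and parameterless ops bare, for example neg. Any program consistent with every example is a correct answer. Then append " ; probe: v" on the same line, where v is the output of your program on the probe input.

add(-4) | add(7) ; probe: 26

Check, running the answer program on each example:
  -20 -> -24 -> -17
  -46 -> -50 -> -43
  -33 -> -37 -> -30
  -28 -> -32 -> -25
  -43 -> -47 -> -40
  -27 -> -31 -> -24
  probe: 23 -> 19 -> 26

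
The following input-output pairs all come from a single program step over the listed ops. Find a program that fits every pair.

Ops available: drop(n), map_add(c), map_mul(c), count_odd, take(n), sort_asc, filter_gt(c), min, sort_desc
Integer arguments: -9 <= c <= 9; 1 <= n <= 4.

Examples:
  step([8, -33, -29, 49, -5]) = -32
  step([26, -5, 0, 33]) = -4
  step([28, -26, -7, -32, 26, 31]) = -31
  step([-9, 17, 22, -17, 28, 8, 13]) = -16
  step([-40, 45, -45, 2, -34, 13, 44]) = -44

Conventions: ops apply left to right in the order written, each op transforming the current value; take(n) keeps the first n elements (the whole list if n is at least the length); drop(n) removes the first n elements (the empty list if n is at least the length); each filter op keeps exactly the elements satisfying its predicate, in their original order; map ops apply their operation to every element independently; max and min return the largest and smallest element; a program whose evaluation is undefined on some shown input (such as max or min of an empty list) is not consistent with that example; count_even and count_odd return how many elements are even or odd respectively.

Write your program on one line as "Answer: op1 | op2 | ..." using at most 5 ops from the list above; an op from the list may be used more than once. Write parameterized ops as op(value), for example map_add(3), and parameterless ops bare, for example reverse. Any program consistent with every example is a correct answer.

map_add(-8) | sort_asc | map_add(9) | min

Check, running the answer program on each example:
  [8, -33, -29, 49, -5] -> [0, -41, -37, 41, -13] -> [-41, -37, -13, 0, 41] -> [-32, -28, -4, 9, 50] -> -32
  [26, -5, 0, 33] -> [18, -13, -8, 25] -> [-13, -8, 18, 25] -> [-4, 1, 27, 34] -> -4
  [28, -26, -7, -32, 26, 31] -> [20, -34, -15, -40, 18, 23] -> [-40, -34, -15, 18, 20, 23] -> [-31, -25, -6, 27, 29, 32] -> -31
  [-9, 17, 22, -17, 28, 8, 13] -> [-17, 9, 14, -25, 20, 0, 5] -> [-25, -17, 0, 5, 9, 14, 20] -> [-16, -8, 9, 14, 18, 23, 29] -> -16
  [-40, 45, -45, 2, -34, 13, 44] -> [-48, 37, -53, -6, -42, 5, 36] -> [-53, -48, -42, -6, 5, 36, 37] -> [-44, -39, -33, 3, 14, 45, 46] -> -44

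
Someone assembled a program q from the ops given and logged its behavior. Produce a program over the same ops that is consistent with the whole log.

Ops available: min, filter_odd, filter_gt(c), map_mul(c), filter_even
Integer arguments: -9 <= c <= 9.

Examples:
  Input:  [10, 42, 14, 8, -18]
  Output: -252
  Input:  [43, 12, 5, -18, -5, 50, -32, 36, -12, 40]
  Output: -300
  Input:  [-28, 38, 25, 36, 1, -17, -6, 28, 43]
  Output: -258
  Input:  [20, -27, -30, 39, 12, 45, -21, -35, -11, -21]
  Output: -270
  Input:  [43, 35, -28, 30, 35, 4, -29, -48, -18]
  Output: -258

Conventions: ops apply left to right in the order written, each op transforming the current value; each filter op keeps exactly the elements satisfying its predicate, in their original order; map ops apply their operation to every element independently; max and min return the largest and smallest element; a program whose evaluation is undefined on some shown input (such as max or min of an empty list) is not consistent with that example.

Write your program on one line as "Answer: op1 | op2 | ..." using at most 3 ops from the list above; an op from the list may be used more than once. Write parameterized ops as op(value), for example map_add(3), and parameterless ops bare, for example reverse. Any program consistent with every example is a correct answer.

map_mul(-6) | min

Check, running the answer program on each example:
  [10, 42, 14, 8, -18] -> [-60, -252, -84, -48, 108] -> -252
  [43, 12, 5, -18, -5, 50, -32, 36, -12, 40] -> [-258, -72, -30, 108, 30, -300, 192, -216, 72, -240] -> -300
  [-28, 38, 25, 36, 1, -17, -6, 28, 43] -> [168, -228, -150, -216, -6, 102, 36, -168, -258] -> -258
  [20, -27, -30, 39, 12, 45, -21, -35, -11, -21] -> [-120, 162, 180, -234, -72, -270, 126, 210, 66, 126] -> -270
  [43, 35, -28, 30, 35, 4, -29, -48, -18] -> [-258, -210, 168, -180, -210, -24, 174, 288, 108] -> -258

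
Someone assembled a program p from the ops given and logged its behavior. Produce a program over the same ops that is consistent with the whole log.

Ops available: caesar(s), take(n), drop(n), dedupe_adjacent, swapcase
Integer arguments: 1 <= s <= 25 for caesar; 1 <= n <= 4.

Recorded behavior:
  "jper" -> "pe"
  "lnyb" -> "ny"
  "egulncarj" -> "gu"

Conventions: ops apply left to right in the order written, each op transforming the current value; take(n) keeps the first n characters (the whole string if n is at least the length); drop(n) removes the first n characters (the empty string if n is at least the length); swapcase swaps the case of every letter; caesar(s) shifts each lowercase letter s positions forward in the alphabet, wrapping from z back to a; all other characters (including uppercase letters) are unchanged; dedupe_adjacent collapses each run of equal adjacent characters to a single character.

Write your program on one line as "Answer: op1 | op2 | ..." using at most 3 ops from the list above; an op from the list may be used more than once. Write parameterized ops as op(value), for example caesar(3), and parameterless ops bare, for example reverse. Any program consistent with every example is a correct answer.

take(3) | drop(1)

Check, running the answer program on each example:
  "jper" -> "jpe" -> "pe"
  "lnyb" -> "lny" -> "ny"
  "egulncarj" -> "egu" -> "gu"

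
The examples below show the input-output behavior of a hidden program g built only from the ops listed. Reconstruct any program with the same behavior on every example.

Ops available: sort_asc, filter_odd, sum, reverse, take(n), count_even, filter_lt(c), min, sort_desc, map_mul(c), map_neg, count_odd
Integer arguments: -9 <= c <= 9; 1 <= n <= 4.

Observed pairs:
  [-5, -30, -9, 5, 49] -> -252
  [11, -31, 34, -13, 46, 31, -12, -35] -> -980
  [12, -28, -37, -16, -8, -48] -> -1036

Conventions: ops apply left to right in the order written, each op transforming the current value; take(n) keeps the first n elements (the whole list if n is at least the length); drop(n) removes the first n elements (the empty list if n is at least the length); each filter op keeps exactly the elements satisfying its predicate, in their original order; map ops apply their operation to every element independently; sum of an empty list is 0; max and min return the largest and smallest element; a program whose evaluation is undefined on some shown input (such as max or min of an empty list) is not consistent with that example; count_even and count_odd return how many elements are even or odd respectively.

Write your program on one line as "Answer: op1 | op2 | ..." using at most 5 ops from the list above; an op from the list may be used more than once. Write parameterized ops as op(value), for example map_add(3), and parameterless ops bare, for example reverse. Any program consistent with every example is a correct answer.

filter_odd | map_mul(-7) | map_mul(-4) | sort_desc | min

Check, running the answer program on each example:
  [-5, -30, -9, 5, 49] -> [-5, -9, 5, 49] -> [35, 63, -35, -343] -> [-140, -252, 140, 1372] -> [1372, 140, -140, -252] -> -252
  [11, -31, 34, -13, 46, 31, -12, -35] -> [11, -31, -13, 31, -35] -> [-77, 217, 91, -217, 245] -> [308, -868, -364, 868, -980] -> [868, 308, -364, -868, -980] -> -980
  [12, -28, -37, -16, -8, -48] -> [-37] -> [259] -> [-1036] -> [-1036] -> -1036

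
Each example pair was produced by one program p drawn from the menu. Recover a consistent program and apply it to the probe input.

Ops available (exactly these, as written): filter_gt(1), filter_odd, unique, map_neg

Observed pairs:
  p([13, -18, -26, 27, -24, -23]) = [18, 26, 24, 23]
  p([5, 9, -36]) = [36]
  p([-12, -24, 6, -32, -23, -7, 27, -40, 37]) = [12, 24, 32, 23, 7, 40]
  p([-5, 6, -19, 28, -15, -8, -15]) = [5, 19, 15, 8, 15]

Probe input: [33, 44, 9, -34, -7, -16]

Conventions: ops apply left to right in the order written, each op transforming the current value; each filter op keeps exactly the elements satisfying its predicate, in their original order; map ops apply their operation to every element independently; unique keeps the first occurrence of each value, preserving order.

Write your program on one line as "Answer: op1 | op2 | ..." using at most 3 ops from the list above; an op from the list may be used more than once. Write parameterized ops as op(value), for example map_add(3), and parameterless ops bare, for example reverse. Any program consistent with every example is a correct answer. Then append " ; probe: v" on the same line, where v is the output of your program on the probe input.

map_neg | filter_gt(1) ; probe: [34, 7, 16]

Check, running the answer program on each example:
  [13, -18, -26, 27, -24, -23] -> [-13, 18, 26, -27, 24, 23] -> [18, 26, 24, 23]
  [5, 9, -36] -> [-5, -9, 36] -> [36]
  [-12, -24, 6, -32, -23, -7, 27, -40, 37] -> [12, 24, -6, 32, 23, 7, -27, 40, -37] -> [12, 24, 32, 23, 7, 40]
  [-5, 6, -19, 28, -15, -8, -15] -> [5, -6, 19, -28, 15, 8, 15] -> [5, 19, 15, 8, 15]
  probe: [33, 44, 9, -34, -7, -16] -> [-33, -44, -9, 34, 7, 16] -> [34, 7, 16]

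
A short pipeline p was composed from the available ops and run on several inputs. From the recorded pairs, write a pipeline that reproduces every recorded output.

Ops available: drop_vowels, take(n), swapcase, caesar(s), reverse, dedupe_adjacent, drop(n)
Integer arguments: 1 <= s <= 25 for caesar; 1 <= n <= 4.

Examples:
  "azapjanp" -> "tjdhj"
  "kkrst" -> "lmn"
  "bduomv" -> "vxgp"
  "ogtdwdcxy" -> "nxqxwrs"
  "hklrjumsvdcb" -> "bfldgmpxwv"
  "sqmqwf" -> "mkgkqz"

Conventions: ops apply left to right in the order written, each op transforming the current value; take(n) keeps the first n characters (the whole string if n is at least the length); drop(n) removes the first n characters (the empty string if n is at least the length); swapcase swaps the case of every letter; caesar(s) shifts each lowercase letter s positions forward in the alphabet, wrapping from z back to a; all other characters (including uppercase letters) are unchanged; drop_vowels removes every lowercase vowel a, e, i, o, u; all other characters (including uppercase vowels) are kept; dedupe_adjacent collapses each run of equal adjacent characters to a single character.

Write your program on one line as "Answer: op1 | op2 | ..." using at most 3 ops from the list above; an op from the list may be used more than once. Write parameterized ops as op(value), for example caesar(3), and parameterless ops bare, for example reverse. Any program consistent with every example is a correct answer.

drop_vowels | caesar(20) | drop_vowels

Check, running the answer program on each example:
  "azapjanp" -> "zpjnp" -> "tjdhj" -> "tjdhj"
  "kkrst" -> "kkrst" -> "eelmn" -> "lmn"
  "bduomv" -> "bdmv" -> "vxgp" -> "vxgp"
  "ogtdwdcxy" -> "gtdwdcxy" -> "anxqxwrs" -> "nxqxwrs"
  "hklrjumsvdcb" -> "hklrjmsvdcb" -> "befldgmpxwv" -> "bfldgmpxwv"
  "sqmqwf" -> "sqmqwf" -> "mkgkqz" -> "mkgkqz"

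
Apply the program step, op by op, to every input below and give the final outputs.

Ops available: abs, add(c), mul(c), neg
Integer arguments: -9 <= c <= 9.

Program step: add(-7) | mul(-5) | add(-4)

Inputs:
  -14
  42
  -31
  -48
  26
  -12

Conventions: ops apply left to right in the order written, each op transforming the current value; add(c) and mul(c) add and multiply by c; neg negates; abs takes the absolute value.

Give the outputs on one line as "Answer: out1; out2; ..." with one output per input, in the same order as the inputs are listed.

101; -179; 186; 271; -99; 91

Execution, op by op:
  -14 -> -21 -> 105 -> 101
  42 -> 35 -> -175 -> -179
  -31 -> -38 -> 190 -> 186
  -48 -> -55 -> 275 -> 271
  26 -> 19 -> -95 -> -99
  -12 -> -19 -> 95 -> 91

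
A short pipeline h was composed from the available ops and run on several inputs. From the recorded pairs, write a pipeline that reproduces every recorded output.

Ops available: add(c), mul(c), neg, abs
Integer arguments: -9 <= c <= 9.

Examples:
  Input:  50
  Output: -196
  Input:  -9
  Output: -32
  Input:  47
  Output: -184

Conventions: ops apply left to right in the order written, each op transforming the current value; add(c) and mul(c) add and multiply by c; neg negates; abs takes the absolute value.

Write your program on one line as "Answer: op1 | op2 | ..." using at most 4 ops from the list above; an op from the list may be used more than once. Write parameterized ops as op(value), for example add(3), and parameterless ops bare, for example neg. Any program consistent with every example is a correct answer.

abs | add(-1) | mul(-4)

Check, running the answer program on each example:
  50 -> 50 -> 49 -> -196
  -9 -> 9 -> 8 -> -32
  47 -> 47 -> 46 -> -184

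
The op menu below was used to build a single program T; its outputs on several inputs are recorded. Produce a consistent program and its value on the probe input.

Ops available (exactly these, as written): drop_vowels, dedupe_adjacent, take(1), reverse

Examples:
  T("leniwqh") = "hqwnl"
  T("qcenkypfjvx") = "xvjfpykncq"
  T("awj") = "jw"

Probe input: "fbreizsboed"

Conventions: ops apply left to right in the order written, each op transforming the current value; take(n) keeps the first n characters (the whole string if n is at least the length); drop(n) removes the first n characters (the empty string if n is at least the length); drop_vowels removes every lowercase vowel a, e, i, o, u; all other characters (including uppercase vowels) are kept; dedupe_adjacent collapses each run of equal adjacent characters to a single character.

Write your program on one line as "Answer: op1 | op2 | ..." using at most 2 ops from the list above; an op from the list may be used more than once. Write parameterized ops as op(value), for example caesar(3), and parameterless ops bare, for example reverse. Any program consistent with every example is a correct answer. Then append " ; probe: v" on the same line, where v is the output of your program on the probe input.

drop_vowels | reverse ; probe: "dbszrbf"

Check, running the answer program on each example:
  "leniwqh" -> "lnwqh" -> "hqwnl"
  "qcenkypfjvx" -> "qcnkypfjvx" -> "xvjfpykncq"
  "awj" -> "wj" -> "jw"
  probe: "fbreizsboed" -> "fbrzsbd" -> "dbszrbf"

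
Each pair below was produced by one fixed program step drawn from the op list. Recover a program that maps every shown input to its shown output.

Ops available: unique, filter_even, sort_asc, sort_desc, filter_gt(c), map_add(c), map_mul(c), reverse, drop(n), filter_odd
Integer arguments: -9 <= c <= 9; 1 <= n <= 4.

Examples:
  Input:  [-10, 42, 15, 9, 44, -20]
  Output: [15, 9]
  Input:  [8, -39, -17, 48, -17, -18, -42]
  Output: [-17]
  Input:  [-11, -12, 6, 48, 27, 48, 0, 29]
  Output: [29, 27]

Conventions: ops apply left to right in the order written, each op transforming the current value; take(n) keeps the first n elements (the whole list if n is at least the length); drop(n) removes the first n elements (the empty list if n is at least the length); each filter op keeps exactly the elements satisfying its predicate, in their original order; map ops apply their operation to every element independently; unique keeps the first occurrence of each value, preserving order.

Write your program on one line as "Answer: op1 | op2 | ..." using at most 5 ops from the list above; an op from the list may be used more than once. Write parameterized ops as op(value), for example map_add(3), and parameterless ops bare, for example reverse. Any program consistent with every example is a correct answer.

drop(2) | unique | reverse | sort_desc | filter_odd

Check, running the answer program on each example:
  [-10, 42, 15, 9, 44, -20] -> [15, 9, 44, -20] -> [15, 9, 44, -20] -> [-20, 44, 9, 15] -> [44, 15, 9, -20] -> [15, 9]
  [8, -39, -17, 48, -17, -18, -42] -> [-17, 48, -17, -18, -42] -> [-17, 48, -18, -42] -> [-42, -18, 48, -17] -> [48, -17, -18, -42] -> [-17]
  [-11, -12, 6, 48, 27, 48, 0, 29] -> [6, 48, 27, 48, 0, 29] -> [6, 48, 27, 0, 29] -> [29, 0, 27, 48, 6] -> [48, 29, 27, 6, 0] -> [29, 27]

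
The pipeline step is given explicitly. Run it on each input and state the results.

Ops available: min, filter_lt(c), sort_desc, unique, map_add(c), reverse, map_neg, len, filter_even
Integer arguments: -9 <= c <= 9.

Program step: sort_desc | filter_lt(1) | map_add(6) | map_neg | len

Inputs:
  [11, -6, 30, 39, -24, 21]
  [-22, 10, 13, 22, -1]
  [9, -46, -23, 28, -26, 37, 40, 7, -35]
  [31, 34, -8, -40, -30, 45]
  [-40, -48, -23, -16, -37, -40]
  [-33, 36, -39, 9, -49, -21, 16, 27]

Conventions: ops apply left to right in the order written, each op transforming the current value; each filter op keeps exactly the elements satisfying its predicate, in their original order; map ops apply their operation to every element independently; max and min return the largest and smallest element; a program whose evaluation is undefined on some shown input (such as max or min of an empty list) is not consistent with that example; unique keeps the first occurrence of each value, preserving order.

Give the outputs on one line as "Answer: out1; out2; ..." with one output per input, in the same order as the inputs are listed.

2; 2; 4; 3; 6; 4

Execution, op by op:
  [11, -6, 30, 39, -24, 21] -> [39, 30, 21, 11, -6, -24] -> [-6, -24] -> [0, -18] -> [0, 18] -> 2
  [-22, 10, 13, 22, -1] -> [22, 13, 10, -1, -22] -> [-1, -22] -> [5, -16] -> [-5, 16] -> 2
  [9, -46, -23, 28, -26, 37, 40, 7, -35] -> [40, 37, 28, 9, 7, -23, -26, -35, -46] -> [-23, -26, -35, -46] -> [-17, -20, -29, -40] -> [17, 20, 29, 40] -> 4
  [31, 34, -8, -40, -30, 45] -> [45, 34, 31, -8, -30, -40] -> [-8, -30, -40] -> [-2, -24, -34] -> [2, 24, 34] -> 3
  [-40, -48, -23, -16, -37, -40] -> [-16, -23, -37, -40, -40, -48] -> [-16, -23, -37, -40, -40, -48] -> [-10, -17, -31, -34, -34, -42] -> [10, 17, 31, 34, 34, 42] -> 6
  [-33, 36, -39, 9, -49, -21, 16, 27] -> [36, 27, 16, 9, -21, -33, -39, -49] -> [-21, -33, -39, -49] -> [-15, -27, -33, -43] -> [15, 27, 33, 43] -> 4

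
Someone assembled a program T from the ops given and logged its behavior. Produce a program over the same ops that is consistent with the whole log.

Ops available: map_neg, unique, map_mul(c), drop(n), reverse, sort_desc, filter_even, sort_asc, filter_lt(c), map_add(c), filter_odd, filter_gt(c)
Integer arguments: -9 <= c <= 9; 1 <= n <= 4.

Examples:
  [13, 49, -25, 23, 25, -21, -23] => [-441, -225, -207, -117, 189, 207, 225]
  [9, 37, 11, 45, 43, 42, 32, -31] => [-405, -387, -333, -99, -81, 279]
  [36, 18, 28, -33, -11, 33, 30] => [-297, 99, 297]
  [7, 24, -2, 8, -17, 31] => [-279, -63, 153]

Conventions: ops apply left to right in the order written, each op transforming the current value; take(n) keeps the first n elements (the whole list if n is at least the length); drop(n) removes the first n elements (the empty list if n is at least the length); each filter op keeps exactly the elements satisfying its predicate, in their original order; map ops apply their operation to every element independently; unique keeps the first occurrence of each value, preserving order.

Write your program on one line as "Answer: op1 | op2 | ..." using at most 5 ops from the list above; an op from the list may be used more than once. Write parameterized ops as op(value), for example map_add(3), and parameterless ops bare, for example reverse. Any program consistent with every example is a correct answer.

filter_odd | sort_desc | reverse | map_mul(-9) | reverse

Check, running the answer program on each example:
  [13, 49, -25, 23, 25, -21, -23] -> [13, 49, -25, 23, 25, -21, -23] -> [49, 25, 23, 13, -21, -23, -25] -> [-25, -23, -21, 13, 23, 25, 49] -> [225, 207, 189, -117, -207, -225, -441] -> [-441, -225, -207, -117, 189, 207, 225]
  [9, 37, 11, 45, 43, 42, 32, -31] -> [9, 37, 11, 45, 43, -31] -> [45, 43, 37, 11, 9, -31] -> [-31, 9, 11, 37, 43, 45] -> [279, -81, -99, -333, -387, -405] -> [-405, -387, -333, -99, -81, 279]
  [36, 18, 28, -33, -11, 33, 30] -> [-33, -11, 33] -> [33, -11, -33] -> [-33, -11, 33] -> [297, 99, -297] -> [-297, 99, 297]
  [7, 24, -2, 8, -17, 31] -> [7, -17, 31] -> [31, 7, -17] -> [-17, 7, 31] -> [153, -63, -279] -> [-279, -63, 153]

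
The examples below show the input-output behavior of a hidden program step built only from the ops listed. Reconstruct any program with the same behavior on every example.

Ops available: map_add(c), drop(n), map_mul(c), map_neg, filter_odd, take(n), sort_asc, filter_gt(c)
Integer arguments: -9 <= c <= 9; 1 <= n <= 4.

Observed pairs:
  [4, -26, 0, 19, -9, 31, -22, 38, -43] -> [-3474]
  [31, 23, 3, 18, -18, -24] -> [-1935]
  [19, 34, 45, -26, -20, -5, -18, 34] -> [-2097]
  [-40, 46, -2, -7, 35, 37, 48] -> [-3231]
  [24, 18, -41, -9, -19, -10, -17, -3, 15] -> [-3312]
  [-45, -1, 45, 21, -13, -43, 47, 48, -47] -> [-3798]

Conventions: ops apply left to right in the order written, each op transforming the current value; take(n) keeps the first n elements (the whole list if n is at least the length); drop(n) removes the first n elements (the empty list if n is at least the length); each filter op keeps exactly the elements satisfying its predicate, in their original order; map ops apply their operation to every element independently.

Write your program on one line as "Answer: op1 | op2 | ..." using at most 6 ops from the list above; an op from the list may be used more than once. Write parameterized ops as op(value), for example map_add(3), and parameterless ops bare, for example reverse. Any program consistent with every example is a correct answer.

map_mul(-9) | map_neg | sort_asc | map_add(1) | take(1) | map_mul(9)

Check, running the answer program on each example:
  [4, -26, 0, 19, -9, 31, -22, 38, -43] -> [-36, 234, 0, -171, 81, -279, 198, -342, 387] -> [36, -234, 0, 171, -81, 279, -198, 342, -387] -> [-387, -234, -198, -81, 0, 36, 171, 279, 342] -> [-386, -233, -197, -80, 1, 37, 172, 280, 343] -> [-386] -> [-3474]
  [31, 23, 3, 18, -18, -24] -> [-279, -207, -27, -162, 162, 216] -> [279, 207, 27, 162, -162, -216] -> [-216, -162, 27, 162, 207, 279] -> [-215, -161, 28, 163, 208, 280] -> [-215] -> [-1935]
  [19, 34, 45, -26, -20, -5, -18, 34] -> [-171, -306, -405, 234, 180, 45, 162, -306] -> [171, 306, 405, -234, -180, -45, -162, 306] -> [-234, -180, -162, -45, 171, 306, 306, 405] -> [-233, -179, -161, -44, 172, 307, 307, 406] -> [-233] -> [-2097]
  [-40, 46, -2, -7, 35, 37, 48] -> [360, -414, 18, 63, -315, -333, -432] -> [-360, 414, -18, -63, 315, 333, 432] -> [-360, -63, -18, 315, 333, 414, 432] -> [-359, -62, -17, 316, 334, 415, 433] -> [-359] -> [-3231]
  [24, 18, -41, -9, -19, -10, -17, -3, 15] -> [-216, -162, 369, 81, 171, 90, 153, 27, -135] -> [216, 162, -369, -81, -171, -90, -153, -27, 135] -> [-369, -171, -153, -90, -81, -27, 135, 162, 216] -> [-368, -170, -152, -89, -80, -26, 136, 163, 217] -> [-368] -> [-3312]
  [-45, -1, 45, 21, -13, -43, 47, 48, -47] -> [405, 9, -405, -189, 117, 387, -423, -432, 423] -> [-405, -9, 405, 189, -117, -387, 423, 432, -423] -> [-423, -405, -387, -117, -9, 189, 405, 423, 432] -> [-422, -404, -386, -116, -8, 190, 406, 424, 433] -> [-422] -> [-3798]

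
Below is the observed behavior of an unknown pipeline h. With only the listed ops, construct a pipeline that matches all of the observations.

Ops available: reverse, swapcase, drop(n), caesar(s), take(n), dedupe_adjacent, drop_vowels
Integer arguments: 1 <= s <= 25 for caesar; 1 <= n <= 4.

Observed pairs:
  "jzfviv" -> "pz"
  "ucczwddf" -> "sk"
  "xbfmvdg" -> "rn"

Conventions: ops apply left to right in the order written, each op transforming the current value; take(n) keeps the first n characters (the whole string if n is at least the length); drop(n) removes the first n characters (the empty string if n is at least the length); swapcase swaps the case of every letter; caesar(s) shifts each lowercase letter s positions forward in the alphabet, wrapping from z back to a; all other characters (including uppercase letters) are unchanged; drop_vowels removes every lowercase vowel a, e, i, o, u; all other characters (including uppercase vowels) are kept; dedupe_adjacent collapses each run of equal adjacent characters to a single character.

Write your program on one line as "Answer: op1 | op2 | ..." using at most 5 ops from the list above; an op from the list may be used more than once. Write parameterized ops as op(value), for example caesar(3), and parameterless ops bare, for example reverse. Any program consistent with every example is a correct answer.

reverse | caesar(16) | reverse | take(2) | reverse

Check, running the answer program on each example:
  "jzfviv" -> "vivfzj" -> "lylvpz" -> "zpvlyl" -> "zp" -> "pz"
  "ucczwddf" -> "fddwzccu" -> "vttmpssk" -> "ksspmttv" -> "ks" -> "sk"
  "xbfmvdg" -> "gdvmfbx" -> "wtlcvrn" -> "nrvcltw" -> "nr" -> "rn"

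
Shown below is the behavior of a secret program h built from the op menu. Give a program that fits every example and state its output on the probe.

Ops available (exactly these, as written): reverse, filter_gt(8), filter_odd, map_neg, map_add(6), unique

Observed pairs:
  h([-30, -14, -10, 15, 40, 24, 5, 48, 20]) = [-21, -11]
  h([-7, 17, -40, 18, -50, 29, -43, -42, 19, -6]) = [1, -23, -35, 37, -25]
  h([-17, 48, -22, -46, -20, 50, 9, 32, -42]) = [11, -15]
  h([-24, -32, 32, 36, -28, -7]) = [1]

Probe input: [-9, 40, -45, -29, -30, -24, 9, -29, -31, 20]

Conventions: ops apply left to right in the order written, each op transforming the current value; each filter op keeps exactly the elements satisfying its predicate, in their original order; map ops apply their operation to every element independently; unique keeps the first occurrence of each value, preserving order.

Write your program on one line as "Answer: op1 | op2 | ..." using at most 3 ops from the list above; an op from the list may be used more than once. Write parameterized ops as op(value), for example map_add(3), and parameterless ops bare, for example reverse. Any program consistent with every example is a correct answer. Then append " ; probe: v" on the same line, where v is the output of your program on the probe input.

map_add(6) | map_neg | filter_odd ; probe: [3, 39, 23, -15, 23, 25]

Check, running the answer program on each example:
  [-30, -14, -10, 15, 40, 24, 5, 48, 20] -> [-24, -8, -4, 21, 46, 30, 11, 54, 26] -> [24, 8, 4, -21, -46, -30, -11, -54, -26] -> [-21, -11]
  [-7, 17, -40, 18, -50, 29, -43, -42, 19, -6] -> [-1, 23, -34, 24, -44, 35, -37, -36, 25, 0] -> [1, -23, 34, -24, 44, -35, 37, 36, -25, 0] -> [1, -23, -35, 37, -25]
  [-17, 48, -22, -46, -20, 50, 9, 32, -42] -> [-11, 54, -16, -40, -14, 56, 15, 38, -36] -> [11, -54, 16, 40, 14, -56, -15, -38, 36] -> [11, -15]
  [-24, -32, 32, 36, -28, -7] -> [-18, -26, 38, 42, -22, -1] -> [18, 26, -38, -42, 22, 1] -> [1]
  probe: [-9, 40, -45, -29, -30, -24, 9, -29, -31, 20] -> [-3, 46, -39, -23, -24, -18, 15, -23, -25, 26] -> [3, -46, 39, 23, 24, 18, -15, 23, 25, -26] -> [3, 39, 23, -15, 23, 25]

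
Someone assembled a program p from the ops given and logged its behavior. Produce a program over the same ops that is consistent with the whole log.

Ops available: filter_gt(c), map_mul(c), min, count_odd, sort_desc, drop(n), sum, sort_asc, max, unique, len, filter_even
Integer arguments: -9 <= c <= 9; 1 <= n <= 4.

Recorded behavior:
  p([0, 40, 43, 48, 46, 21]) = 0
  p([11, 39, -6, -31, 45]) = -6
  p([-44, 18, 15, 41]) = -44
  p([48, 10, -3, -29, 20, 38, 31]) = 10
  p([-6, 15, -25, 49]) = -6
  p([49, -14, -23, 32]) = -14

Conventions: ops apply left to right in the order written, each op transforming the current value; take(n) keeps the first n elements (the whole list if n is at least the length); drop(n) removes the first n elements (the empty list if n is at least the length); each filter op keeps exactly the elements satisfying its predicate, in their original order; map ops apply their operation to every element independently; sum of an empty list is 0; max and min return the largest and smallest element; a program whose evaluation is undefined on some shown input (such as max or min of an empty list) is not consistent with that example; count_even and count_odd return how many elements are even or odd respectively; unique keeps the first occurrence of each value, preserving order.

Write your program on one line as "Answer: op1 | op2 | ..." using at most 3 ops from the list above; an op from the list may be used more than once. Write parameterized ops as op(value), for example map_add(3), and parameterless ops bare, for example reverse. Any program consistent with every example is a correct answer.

filter_even | sort_desc | min

Check, running the answer program on each example:
  [0, 40, 43, 48, 46, 21] -> [0, 40, 48, 46] -> [48, 46, 40, 0] -> 0
  [11, 39, -6, -31, 45] -> [-6] -> [-6] -> -6
  [-44, 18, 15, 41] -> [-44, 18] -> [18, -44] -> -44
  [48, 10, -3, -29, 20, 38, 31] -> [48, 10, 20, 38] -> [48, 38, 20, 10] -> 10
  [-6, 15, -25, 49] -> [-6] -> [-6] -> -6
  [49, -14, -23, 32] -> [-14, 32] -> [32, -14] -> -14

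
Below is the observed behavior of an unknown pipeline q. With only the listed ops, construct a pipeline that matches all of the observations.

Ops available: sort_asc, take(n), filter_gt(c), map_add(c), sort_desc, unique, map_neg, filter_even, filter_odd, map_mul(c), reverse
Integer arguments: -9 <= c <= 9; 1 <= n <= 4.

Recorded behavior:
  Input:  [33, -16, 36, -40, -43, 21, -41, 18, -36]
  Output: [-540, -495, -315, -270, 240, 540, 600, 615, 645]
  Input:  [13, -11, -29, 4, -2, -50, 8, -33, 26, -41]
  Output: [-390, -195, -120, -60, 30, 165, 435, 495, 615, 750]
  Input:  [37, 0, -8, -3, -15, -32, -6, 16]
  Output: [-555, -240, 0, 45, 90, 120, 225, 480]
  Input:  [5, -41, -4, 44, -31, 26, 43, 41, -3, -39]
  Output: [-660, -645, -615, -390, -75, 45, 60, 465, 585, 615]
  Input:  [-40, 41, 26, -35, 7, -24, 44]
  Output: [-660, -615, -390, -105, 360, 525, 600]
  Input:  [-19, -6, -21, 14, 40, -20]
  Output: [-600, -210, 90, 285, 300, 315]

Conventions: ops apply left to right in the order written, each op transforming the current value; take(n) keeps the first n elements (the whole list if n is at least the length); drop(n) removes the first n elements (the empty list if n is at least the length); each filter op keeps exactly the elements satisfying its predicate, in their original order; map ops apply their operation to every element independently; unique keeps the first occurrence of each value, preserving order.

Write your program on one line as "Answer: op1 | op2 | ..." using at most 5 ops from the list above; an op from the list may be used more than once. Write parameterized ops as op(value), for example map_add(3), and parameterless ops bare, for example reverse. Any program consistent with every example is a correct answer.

reverse | map_neg | map_mul(-5) | map_mul(-3) | sort_asc

Check, running the answer program on each example:
  [33, -16, 36, -40, -43, 21, -41, 18, -36] -> [-36, 18, -41, 21, -43, -40, 36, -16, 33] -> [36, -18, 41, -21, 43, 40, -36, 16, -33] -> [-180, 90, -205, 105, -215, -200, 180, -80, 165] -> [540, -270, 615, -315, 645, 600, -540, 240, -495] -> [-540, -495, -315, -270, 240, 540, 600, 615, 645]
  [13, -11, -29, 4, -2, -50, 8, -33, 26, -41] -> [-41, 26, -33, 8, -50, -2, 4, -29, -11, 13] -> [41, -26, 33, -8, 50, 2, -4, 29, 11, -13] -> [-205, 130, -165, 40, -250, -10, 20, -145, -55, 65] -> [615, -390, 495, -120, 750, 30, -60, 435, 165, -195] -> [-390, -195, -120, -60, 30, 165, 435, 495, 615, 750]
  [37, 0, -8, -3, -15, -32, -6, 16] -> [16, -6, -32, -15, -3, -8, 0, 37] -> [-16, 6, 32, 15, 3, 8, 0, -37] -> [80, -30, -160, -75, -15, -40, 0, 185] -> [-240, 90, 480, 225, 45, 120, 0, -555] -> [-555, -240, 0, 45, 90, 120, 225, 480]
  [5, -41, -4, 44, -31, 26, 43, 41, -3, -39] -> [-39, -3, 41, 43, 26, -31, 44, -4, -41, 5] -> [39, 3, -41, -43, -26, 31, -44, 4, 41, -5] -> [-195, -15, 205, 215, 130, -155, 220, -20, -205, 25] -> [585, 45, -615, -645, -390, 465, -660, 60, 615, -75] -> [-660, -645, -615, -390, -75, 45, 60, 465, 585, 615]
  [-40, 41, 26, -35, 7, -24, 44] -> [44, -24, 7, -35, 26, 41, -40] -> [-44, 24, -7, 35, -26, -41, 40] -> [220, -120, 35, -175, 130, 205, -200] -> [-660, 360, -105, 525, -390, -615, 600] -> [-660, -615, -390, -105, 360, 525, 600]
  [-19, -6, -21, 14, 40, -20] -> [-20, 40, 14, -21, -6, -19] -> [20, -40, -14, 21, 6, 19] -> [-100, 200, 70, -105, -30, -95] -> [300, -600, -210, 315, 90, 285] -> [-600, -210, 90, 285, 300, 315]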